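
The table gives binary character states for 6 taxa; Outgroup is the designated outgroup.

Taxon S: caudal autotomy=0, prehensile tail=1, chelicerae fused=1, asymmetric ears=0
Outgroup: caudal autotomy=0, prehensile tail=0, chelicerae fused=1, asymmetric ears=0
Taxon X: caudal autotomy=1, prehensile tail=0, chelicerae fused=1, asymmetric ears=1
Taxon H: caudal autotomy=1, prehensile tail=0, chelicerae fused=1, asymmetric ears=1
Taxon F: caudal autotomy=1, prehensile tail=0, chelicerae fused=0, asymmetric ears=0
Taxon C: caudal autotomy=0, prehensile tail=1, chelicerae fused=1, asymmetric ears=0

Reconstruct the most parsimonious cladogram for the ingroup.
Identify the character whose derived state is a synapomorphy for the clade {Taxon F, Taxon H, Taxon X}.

caudal autotomy

Character polarity is set by the outgroup: the derived state is whichever differs from the outgroup's state, so for chelicerae fused the derived state is '0', and for the remaining characters it is '1'.
caudal autotomy: derived state '1' in Taxon F, Taxon H, and Taxon X only — synapomorphy for {Taxon F, Taxon H, Taxon X}.
Only Taxon C and Taxon S show the derived state '1' for prehensile tail, supporting them as a clade.
chelicerae fused: derived state '0' in Taxon F only — an autapomorphy, so it tells us nothing about relationships among taxa.
asymmetric ears: derived state '1' in Taxon H and Taxon X only — synapomorphy for {Taxon H, Taxon X}.
Most parsimonious ingroup topology: ((Taxon S,Taxon C),(Taxon F,(Taxon H,Taxon X))).
The clade {Taxon F, Taxon H, Taxon X} is supported by caudal autotomy: its derived state '1' occurs in exactly those taxa and in no other taxon (including the outgroup).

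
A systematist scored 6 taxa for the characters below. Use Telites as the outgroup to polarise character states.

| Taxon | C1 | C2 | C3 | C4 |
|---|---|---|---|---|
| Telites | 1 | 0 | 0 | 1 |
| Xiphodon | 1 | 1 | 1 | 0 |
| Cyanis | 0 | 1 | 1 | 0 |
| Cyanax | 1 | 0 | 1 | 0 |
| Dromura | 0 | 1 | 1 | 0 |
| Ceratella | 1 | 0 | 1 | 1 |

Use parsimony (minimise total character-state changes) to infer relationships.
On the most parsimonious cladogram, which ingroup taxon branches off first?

Character polarity is set by the outgroup: the derived state is whichever differs from the outgroup's state, so for C1, C4 the derived state is '0', and for the remaining characters it is '1'.
Only Cyanis and Dromura show the derived state '0' for C1, supporting them as a clade.
C2 (derived state '1') is shared by Cyanis, Dromura, and Xiphodon — a synapomorphy uniting that clade.
All ingroup taxa share the derived state '1' for C3; it defines the ingroup but does not resolve relationships within it.
C4 (derived state '0') is shared by Cyanax, Cyanis, Dromura, and Xiphodon — a synapomorphy uniting that clade.
Most parsimonious ingroup topology: (((Xiphodon,(Cyanis,Dromura)),Cyanax),Ceratella).
Ceratella is sister to the clade containing all other ingroup taxa, so it is the earliest-diverging (most basal) ingroup lineage.

Ceratella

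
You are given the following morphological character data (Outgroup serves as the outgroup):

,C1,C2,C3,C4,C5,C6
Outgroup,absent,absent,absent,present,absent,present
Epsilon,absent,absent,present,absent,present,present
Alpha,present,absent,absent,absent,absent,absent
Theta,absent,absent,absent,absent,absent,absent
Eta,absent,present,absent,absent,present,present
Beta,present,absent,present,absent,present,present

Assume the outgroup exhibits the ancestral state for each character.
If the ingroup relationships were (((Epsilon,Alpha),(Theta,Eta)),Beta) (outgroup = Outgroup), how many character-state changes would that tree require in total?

11

Map each character onto (((Epsilon,Alpha),(Theta,Eta)),Beta) (rooted by Outgroup) and count the minimum state changes it requires (Fitch parsimony):
C1: 2; C2: 1; C3: 2; C4: 1; C5: 3; C6: 2.
Total tree length = 11.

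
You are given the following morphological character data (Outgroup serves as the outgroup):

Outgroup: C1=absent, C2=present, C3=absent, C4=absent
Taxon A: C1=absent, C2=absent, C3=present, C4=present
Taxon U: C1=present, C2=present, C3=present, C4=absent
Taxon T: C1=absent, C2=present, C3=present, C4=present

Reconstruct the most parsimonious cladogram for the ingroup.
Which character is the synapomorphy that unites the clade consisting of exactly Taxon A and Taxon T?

Character polarity is set by the outgroup: the derived state is whichever differs from the outgroup's state, so for C2 the derived state is 'absent', and for the remaining characters it is 'present'.
C1 (derived state 'present') is unique to Taxon U (autapomorphy; uninformative for grouping).
C2 (derived state 'absent') is unique to Taxon A (autapomorphy; uninformative for grouping).
All ingroup taxa share the derived state 'present' for C3; it defines the ingroup but does not resolve relationships within it.
Only Taxon A and Taxon T show the derived state 'present' for C4, supporting them as a clade.
Most parsimonious ingroup topology: ((Taxon A,Taxon T),Taxon U).
The clade {Taxon A, Taxon T} is supported by C4: its derived state 'present' occurs in exactly those taxa and in no other taxon (including the outgroup).

C4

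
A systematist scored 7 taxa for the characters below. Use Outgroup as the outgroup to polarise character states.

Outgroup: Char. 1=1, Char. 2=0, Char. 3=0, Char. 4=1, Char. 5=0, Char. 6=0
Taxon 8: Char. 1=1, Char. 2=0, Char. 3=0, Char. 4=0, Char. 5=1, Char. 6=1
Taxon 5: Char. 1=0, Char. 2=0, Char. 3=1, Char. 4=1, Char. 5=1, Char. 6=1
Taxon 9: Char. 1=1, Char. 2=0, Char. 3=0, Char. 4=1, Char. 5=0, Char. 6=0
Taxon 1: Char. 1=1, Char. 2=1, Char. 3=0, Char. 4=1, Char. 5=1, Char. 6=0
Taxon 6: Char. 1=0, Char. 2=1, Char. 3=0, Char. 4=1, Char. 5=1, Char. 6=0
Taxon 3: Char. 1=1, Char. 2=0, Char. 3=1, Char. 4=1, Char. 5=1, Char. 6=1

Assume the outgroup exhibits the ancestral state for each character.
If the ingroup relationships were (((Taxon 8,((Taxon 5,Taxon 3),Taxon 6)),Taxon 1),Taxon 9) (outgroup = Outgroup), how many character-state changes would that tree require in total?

9

Map each character onto (((Taxon 8,((Taxon 5,Taxon 3),Taxon 6)),Taxon 1),Taxon 9) (rooted by Outgroup) and count the minimum state changes it requires (Fitch parsimony):
Char. 1: 2; Char. 2: 2; Char. 3: 1; Char. 4: 1; Char. 5: 1; Char. 6: 2.
Total tree length = 9.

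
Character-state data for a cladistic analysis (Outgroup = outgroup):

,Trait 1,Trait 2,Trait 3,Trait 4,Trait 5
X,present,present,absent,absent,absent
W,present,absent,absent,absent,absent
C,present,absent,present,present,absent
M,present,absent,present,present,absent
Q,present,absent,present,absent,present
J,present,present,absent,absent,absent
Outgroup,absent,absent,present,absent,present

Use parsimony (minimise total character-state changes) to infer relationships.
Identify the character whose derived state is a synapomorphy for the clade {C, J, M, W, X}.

Character polarity is set by the outgroup: the derived state is whichever differs from the outgroup's state, so for Trait 3, Trait 5 the derived state is 'absent', and for the remaining characters it is 'present'.
Trait 1 (derived state 'present') is shared by all ingroup taxa — unites the whole ingroup.
Trait 2: derived state 'present' in J and X only — synapomorphy for {J, X}.
Trait 3 (derived state 'absent') is shared by J, W, and X — a synapomorphy uniting that clade.
Only C and M show the derived state 'present' for Trait 4, supporting them as a clade.
Only C, J, M, W, and X show the derived state 'absent' for Trait 5, supporting them as a clade.
Most parsimonious ingroup topology: (((M,C),(W,(J,X))),Q).
The clade {C, J, M, W, X} is supported by Trait 5: its derived state 'absent' occurs in exactly those taxa and in no other taxon (including the outgroup).

Trait 5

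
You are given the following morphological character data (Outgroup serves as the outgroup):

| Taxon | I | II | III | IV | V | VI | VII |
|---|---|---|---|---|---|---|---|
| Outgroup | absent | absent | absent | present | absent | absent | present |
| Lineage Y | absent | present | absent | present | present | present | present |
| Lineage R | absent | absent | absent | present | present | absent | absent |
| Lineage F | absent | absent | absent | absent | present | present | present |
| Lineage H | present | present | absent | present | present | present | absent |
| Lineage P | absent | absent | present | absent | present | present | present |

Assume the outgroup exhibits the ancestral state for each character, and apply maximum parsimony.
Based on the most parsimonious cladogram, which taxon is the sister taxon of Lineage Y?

Lineage H

Character polarity is set by the outgroup: the derived state is whichever differs from the outgroup's state, so for IV, VII the derived state is 'absent', and for the remaining characters it is 'present'.
I: derived state 'present' in Lineage H only — an autapomorphy, so it tells us nothing about relationships among taxa.
II: derived state 'present' in Lineage H and Lineage Y only — synapomorphy for {Lineage H, Lineage Y}.
III: derived state 'present' in Lineage P only — an autapomorphy, so it tells us nothing about relationships among taxa.
IV: derived state 'absent' in Lineage F and Lineage P only — synapomorphy for {Lineage F, Lineage P}.
All ingroup taxa share the derived state 'present' for V; it defines the ingroup but does not resolve relationships within it.
VI (derived state 'present') is shared by Lineage F, Lineage H, Lineage P, and Lineage Y — a synapomorphy uniting that clade.
VII groups Lineage H and Lineage R, which is incompatible with the clades supported by the remaining characters; treating it as convergent (homoplasy) costs fewer steps than any alternative tree.
Most parsimonious ingroup topology: (((Lineage Y,Lineage H),(Lineage F,Lineage P)),Lineage R).
Lineage Y and Lineage H form a cherry on this tree, so they are sister taxa.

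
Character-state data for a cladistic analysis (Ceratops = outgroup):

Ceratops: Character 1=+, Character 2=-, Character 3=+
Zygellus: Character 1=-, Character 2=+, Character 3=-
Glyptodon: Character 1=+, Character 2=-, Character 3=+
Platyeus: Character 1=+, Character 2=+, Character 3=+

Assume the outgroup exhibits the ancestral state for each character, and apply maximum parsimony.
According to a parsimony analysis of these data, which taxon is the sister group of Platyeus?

Character polarity is set by the outgroup: the derived state is whichever differs from the outgroup's state, so for Character 1, Character 3 the derived state is '-', and for the remaining characters it is '+'.
Character 1: derived state '-' in Zygellus only — an autapomorphy, so it tells us nothing about relationships among taxa.
Character 2 (derived state '+') is shared by Platyeus and Zygellus — a synapomorphy uniting that clade.
Character 3 (derived state '-') is unique to Zygellus (autapomorphy; uninformative for grouping).
Most parsimonious ingroup topology: ((Zygellus,Platyeus),Glyptodon).
Platyeus and Zygellus form a cherry on this tree, so they are sister taxa.

Zygellus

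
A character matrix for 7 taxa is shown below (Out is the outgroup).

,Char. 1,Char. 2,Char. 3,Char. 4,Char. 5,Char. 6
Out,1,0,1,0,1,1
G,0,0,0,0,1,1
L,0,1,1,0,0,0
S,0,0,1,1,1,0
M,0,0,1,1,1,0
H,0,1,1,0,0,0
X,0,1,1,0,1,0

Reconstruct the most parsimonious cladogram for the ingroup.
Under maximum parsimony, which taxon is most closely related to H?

Character polarity is set by the outgroup: the derived state is whichever differs from the outgroup's state, so for Char. 1, Char. 3, Char. 5, Char. 6 the derived state is '0', and for the remaining characters it is '1'.
All ingroup taxa share the derived state '0' for Char. 1; it defines the ingroup but does not resolve relationships within it.
Char. 2: derived state '1' in H, L, and X only — synapomorphy for {H, L, X}.
Char. 3: derived state '0' in G only — an autapomorphy, so it tells us nothing about relationships among taxa.
Only M and S show the derived state '1' for Char. 4, supporting them as a clade.
Char. 5 (derived state '0') is shared by H and L — a synapomorphy uniting that clade.
Only H, L, M, S, and X show the derived state '0' for Char. 6, supporting them as a clade.
Most parsimonious ingroup topology: (((M,S),((H,L),X)),G).
H and L form a cherry on this tree, so they are sister taxa.

L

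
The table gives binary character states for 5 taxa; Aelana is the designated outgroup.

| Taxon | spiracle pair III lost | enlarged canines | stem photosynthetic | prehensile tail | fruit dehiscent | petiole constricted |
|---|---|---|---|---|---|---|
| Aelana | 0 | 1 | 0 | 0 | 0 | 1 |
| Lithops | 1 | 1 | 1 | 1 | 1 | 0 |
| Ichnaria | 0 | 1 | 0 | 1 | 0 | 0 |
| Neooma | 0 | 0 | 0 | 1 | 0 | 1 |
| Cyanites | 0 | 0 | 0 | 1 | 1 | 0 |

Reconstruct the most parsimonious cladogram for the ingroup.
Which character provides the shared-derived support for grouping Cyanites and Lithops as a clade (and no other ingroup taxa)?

fruit dehiscent

Character polarity is set by the outgroup: the derived state is whichever differs from the outgroup's state, so for enlarged canines, petiole constricted the derived state is '0', and for the remaining characters it is '1'.
spiracle pair III lost: derived state '1' in Lithops only — an autapomorphy, so it tells us nothing about relationships among taxa.
enlarged canines (state '0') occurs in Cyanites and Neooma but conflicts with the nesting implied by the other characters — most parsimoniously interpreted as homoplasy.
stem photosynthetic: derived state '1' in Lithops only — an autapomorphy, so it tells us nothing about relationships among taxa.
prehensile tail (derived state '1') is shared by all ingroup taxa — unites the whole ingroup.
Only Cyanites and Lithops show the derived state '1' for fruit dehiscent, supporting them as a clade.
Only Cyanites, Ichnaria, and Lithops show the derived state '0' for petiole constricted, supporting them as a clade.
Most parsimonious ingroup topology: (((Lithops,Cyanites),Ichnaria),Neooma).
The clade {Cyanites, Lithops} is supported by fruit dehiscent: its derived state '1' occurs in exactly those taxa and in no other taxon (including the outgroup).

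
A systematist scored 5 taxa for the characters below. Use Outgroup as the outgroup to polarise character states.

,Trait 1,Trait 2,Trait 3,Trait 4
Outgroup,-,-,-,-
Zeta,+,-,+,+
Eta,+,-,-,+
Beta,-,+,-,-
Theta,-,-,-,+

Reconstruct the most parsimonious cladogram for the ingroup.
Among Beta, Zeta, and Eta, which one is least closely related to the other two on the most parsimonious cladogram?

Beta

The outgroup has state '-' for every character, so '+' is the derived state throughout.
Only Eta and Zeta show the derived state '+' for Trait 1, supporting them as a clade.
Trait 2: derived state '+' in Beta only — an autapomorphy, so it tells us nothing about relationships among taxa.
Trait 3 (derived state '+') is unique to Zeta (autapomorphy; uninformative for grouping).
Trait 4: derived state '+' in Eta, Theta, and Zeta only — synapomorphy for {Eta, Theta, Zeta}.
Most parsimonious ingroup topology: (((Zeta,Eta),Theta),Beta).
Eta and Zeta share a more recent common ancestor with each other than either does with Beta, so Beta is the least closely related of the three.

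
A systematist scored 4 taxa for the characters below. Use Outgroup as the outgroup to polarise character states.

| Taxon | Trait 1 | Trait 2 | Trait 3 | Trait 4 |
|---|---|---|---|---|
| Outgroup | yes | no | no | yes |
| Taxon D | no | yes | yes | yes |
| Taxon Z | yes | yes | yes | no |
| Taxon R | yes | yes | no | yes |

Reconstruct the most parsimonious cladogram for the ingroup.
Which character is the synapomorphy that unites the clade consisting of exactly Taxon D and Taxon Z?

Trait 3

Character polarity is set by the outgroup: the derived state is whichever differs from the outgroup's state, so for Trait 1, Trait 4 the derived state is 'no', and for the remaining characters it is 'yes'.
Trait 1 (derived state 'no') is unique to Taxon D (autapomorphy; uninformative for grouping).
Trait 2 (derived state 'yes') is shared by all ingroup taxa — unites the whole ingroup.
Trait 3: derived state 'yes' in Taxon D and Taxon Z only — synapomorphy for {Taxon D, Taxon Z}.
Trait 4: derived state 'no' in Taxon Z only — an autapomorphy, so it tells us nothing about relationships among taxa.
Most parsimonious ingroup topology: ((Taxon D,Taxon Z),Taxon R).
The clade {Taxon D, Taxon Z} is supported by Trait 3: its derived state 'yes' occurs in exactly those taxa and in no other taxon (including the outgroup).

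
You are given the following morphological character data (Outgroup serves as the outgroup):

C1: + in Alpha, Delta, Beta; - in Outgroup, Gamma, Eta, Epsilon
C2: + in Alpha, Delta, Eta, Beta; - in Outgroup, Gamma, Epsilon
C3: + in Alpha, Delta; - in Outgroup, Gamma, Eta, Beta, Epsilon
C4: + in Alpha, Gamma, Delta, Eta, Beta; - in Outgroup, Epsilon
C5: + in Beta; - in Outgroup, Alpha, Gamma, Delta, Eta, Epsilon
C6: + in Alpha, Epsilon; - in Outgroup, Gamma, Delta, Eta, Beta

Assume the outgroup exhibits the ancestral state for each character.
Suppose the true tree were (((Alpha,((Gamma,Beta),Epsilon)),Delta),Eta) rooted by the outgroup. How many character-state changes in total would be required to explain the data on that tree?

13

Map each character onto (((Alpha,((Gamma,Beta),Epsilon)),Delta),Eta) (rooted by Outgroup) and count the minimum state changes it requires (Fitch parsimony):
C1: 3; C2: 3; C3: 2; C4: 2; C5: 1; C6: 2.
Total tree length = 13.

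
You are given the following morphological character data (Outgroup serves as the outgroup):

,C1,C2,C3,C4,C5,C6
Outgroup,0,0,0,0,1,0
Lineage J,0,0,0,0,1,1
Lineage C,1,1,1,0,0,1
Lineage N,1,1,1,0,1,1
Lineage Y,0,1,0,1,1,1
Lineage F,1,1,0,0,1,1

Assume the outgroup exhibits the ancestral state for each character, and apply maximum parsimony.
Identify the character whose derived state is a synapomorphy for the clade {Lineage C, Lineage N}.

Character polarity is set by the outgroup: the derived state is whichever differs from the outgroup's state, so for C5 the derived state is '0', and for the remaining characters it is '1'.
C1 (derived state '1') is shared by Lineage C, Lineage F, and Lineage N — a synapomorphy uniting that clade.
C2 (derived state '1') is shared by Lineage C, Lineage F, Lineage N, and Lineage Y — a synapomorphy uniting that clade.
C3: derived state '1' in Lineage C and Lineage N only — synapomorphy for {Lineage C, Lineage N}.
C4: derived state '1' in Lineage Y only — an autapomorphy, so it tells us nothing about relationships among taxa.
C5: derived state '0' in Lineage C only — an autapomorphy, so it tells us nothing about relationships among taxa.
C6 (derived state '1') is shared by all ingroup taxa — unites the whole ingroup.
Most parsimonious ingroup topology: (Lineage J,(((Lineage C,Lineage N),Lineage F),Lineage Y)).
The clade {Lineage C, Lineage N} is supported by C3: its derived state '1' occurs in exactly those taxa and in no other taxon (including the outgroup).

C3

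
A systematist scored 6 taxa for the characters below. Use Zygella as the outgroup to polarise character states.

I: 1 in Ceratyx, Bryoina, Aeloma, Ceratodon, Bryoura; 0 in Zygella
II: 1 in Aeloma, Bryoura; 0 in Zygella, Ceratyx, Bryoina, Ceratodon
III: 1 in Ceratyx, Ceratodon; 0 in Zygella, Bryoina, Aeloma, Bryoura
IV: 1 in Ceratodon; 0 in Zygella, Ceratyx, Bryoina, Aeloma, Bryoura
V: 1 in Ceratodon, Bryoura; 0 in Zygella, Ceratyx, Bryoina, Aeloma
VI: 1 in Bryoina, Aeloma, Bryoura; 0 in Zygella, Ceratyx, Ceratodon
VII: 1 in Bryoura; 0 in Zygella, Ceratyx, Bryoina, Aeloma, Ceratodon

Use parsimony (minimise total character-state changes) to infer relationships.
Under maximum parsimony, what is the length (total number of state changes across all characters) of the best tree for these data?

The outgroup has state '0' for every character, so '1' is the derived state throughout.
I (derived state '1') is shared by all ingroup taxa — unites the whole ingroup.
Only Aeloma and Bryoura show the derived state '1' for II, supporting them as a clade.
III: derived state '1' in Ceratodon and Ceratyx only — synapomorphy for {Ceratodon, Ceratyx}.
IV: derived state '1' in Ceratodon only — an autapomorphy, so it tells us nothing about relationships among taxa.
V (state '1') occurs in Bryoura and Ceratodon but conflicts with the nesting implied by the other characters — most parsimoniously interpreted as homoplasy.
VI (derived state '1') is shared by Aeloma, Bryoina, and Bryoura — a synapomorphy uniting that clade.
VII: derived state '1' in Bryoura only — an autapomorphy, so it tells us nothing about relationships among taxa.
Most parsimonious ingroup topology: ((Ceratyx,Ceratodon),(Bryoina,(Aeloma,Bryoura))).
Changes per character on this tree: I: 1; II: 1; III: 1; IV: 1; V: 2; VI: 1; VII: 1.
Total = 8.

8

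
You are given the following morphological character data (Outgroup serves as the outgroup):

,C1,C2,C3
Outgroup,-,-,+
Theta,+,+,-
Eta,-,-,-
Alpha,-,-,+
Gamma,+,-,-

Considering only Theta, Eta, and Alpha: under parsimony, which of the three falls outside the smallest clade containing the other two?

Character polarity is set by the outgroup: the derived state is whichever differs from the outgroup's state, so for C3 the derived state is '-', and for the remaining characters it is '+'.
C1: derived state '+' in Gamma and Theta only — synapomorphy for {Gamma, Theta}.
C2: derived state '+' in Theta only — an autapomorphy, so it tells us nothing about relationships among taxa.
C3: derived state '-' in Eta, Gamma, and Theta only — synapomorphy for {Eta, Gamma, Theta}.
Most parsimonious ingroup topology: (((Theta,Gamma),Eta),Alpha).
Eta and Theta share a more recent common ancestor with each other than either does with Alpha, so Alpha is the least closely related of the three.

Alpha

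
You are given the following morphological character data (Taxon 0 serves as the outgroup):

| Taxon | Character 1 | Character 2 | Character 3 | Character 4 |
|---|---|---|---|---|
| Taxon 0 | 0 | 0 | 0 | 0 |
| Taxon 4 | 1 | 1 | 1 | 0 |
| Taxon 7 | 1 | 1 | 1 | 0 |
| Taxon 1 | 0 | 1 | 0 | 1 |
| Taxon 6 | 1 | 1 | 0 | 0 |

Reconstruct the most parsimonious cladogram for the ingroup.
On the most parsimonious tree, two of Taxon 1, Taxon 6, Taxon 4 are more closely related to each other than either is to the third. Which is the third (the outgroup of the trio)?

Taxon 1

The outgroup has state '0' for every character, so '1' is the derived state throughout.
Character 1 (derived state '1') is shared by Taxon 4, Taxon 6, and Taxon 7 — a synapomorphy uniting that clade.
All ingroup taxa share the derived state '1' for Character 2; it defines the ingroup but does not resolve relationships within it.
Only Taxon 4 and Taxon 7 show the derived state '1' for Character 3, supporting them as a clade.
Character 4: derived state '1' in Taxon 1 only — an autapomorphy, so it tells us nothing about relationships among taxa.
Most parsimonious ingroup topology: (Taxon 1,((Taxon 7,Taxon 4),Taxon 6)).
Taxon 6 and Taxon 4 share a more recent common ancestor with each other than either does with Taxon 1, so Taxon 1 is the least closely related of the three.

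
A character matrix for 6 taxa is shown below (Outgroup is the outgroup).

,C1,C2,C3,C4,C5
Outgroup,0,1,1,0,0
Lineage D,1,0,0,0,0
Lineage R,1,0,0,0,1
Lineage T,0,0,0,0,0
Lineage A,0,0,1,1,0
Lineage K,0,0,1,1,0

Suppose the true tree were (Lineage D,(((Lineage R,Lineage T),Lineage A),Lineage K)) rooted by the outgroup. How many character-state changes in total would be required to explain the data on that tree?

Map each character onto (Lineage D,(((Lineage R,Lineage T),Lineage A),Lineage K)) (rooted by Outgroup) and count the minimum state changes it requires (Fitch parsimony):
C1: 2; C2: 1; C3: 2; C4: 2; C5: 1.
Total tree length = 8.

8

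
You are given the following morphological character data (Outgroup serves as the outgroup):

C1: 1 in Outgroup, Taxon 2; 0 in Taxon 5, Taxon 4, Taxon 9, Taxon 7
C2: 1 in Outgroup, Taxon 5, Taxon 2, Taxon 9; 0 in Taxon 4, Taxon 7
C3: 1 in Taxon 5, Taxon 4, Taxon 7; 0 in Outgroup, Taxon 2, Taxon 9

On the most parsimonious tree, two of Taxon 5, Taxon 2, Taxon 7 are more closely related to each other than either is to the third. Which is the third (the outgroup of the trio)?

Character polarity is set by the outgroup: the derived state is whichever differs from the outgroup's state, so for C1, C2 the derived state is '0', and for the remaining characters it is '1'.
C1 (derived state '0') is shared by Taxon 4, Taxon 5, Taxon 7, and Taxon 9 — a synapomorphy uniting that clade.
C2: derived state '0' in Taxon 4 and Taxon 7 only — synapomorphy for {Taxon 4, Taxon 7}.
C3 (derived state '1') is shared by Taxon 4, Taxon 5, and Taxon 7 — a synapomorphy uniting that clade.
Most parsimonious ingroup topology: (((Taxon 5,(Taxon 4,Taxon 7)),Taxon 9),Taxon 2).
Taxon 7 and Taxon 5 share a more recent common ancestor with each other than either does with Taxon 2, so Taxon 2 is the least closely related of the three.

Taxon 2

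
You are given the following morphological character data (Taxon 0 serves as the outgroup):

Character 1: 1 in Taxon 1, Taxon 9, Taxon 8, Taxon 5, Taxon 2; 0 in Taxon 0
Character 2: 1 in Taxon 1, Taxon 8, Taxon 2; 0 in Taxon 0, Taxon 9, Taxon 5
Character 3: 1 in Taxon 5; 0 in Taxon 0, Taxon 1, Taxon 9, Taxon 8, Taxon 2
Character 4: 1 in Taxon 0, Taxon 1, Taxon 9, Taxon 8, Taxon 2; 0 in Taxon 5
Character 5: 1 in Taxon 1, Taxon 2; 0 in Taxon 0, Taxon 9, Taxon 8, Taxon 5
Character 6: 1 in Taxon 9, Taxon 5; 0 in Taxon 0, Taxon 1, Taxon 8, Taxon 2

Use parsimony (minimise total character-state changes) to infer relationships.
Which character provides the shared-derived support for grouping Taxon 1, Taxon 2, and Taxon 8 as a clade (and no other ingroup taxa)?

Character polarity is set by the outgroup: the derived state is whichever differs from the outgroup's state, so for Character 4 the derived state is '0', and for the remaining characters it is '1'.
All ingroup taxa share the derived state '1' for Character 1; it defines the ingroup but does not resolve relationships within it.
Only Taxon 1, Taxon 2, and Taxon 8 show the derived state '1' for Character 2, supporting them as a clade.
Character 3: derived state '1' in Taxon 5 only — an autapomorphy, so it tells us nothing about relationships among taxa.
Character 4 (derived state '0') is unique to Taxon 5 (autapomorphy; uninformative for grouping).
Character 5 (derived state '1') is shared by Taxon 1 and Taxon 2 — a synapomorphy uniting that clade.
Character 6: derived state '1' in Taxon 5 and Taxon 9 only — synapomorphy for {Taxon 5, Taxon 9}.
Most parsimonious ingroup topology: (((Taxon 1,Taxon 2),Taxon 8),(Taxon 9,Taxon 5)).
The clade {Taxon 1, Taxon 2, Taxon 8} is supported by Character 2: its derived state '1' occurs in exactly those taxa and in no other taxon (including the outgroup).

Character 2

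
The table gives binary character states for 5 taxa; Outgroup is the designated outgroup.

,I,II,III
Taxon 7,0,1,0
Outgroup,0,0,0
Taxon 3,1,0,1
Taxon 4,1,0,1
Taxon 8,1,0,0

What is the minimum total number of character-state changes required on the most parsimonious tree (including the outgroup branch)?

3

The outgroup has state '0' for every character, so '1' is the derived state throughout.
I (derived state '1') is shared by Taxon 3, Taxon 4, and Taxon 8 — a synapomorphy uniting that clade.
II (derived state '1') is unique to Taxon 7 (autapomorphy; uninformative for grouping).
III (derived state '1') is shared by Taxon 3 and Taxon 4 — a synapomorphy uniting that clade.
Most parsimonious ingroup topology: (((Taxon 4,Taxon 3),Taxon 8),Taxon 7).
Changes per character on this tree: I: 1; II: 1; III: 1.
Total = 3.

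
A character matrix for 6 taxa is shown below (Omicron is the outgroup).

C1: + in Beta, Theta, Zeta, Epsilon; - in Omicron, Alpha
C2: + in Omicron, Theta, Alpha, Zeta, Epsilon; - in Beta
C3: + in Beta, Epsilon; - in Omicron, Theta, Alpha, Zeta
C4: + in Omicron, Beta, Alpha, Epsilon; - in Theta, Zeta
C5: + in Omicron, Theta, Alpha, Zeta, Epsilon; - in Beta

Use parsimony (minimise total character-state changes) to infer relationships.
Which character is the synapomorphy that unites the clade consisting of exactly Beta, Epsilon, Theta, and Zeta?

Character polarity is set by the outgroup: the derived state is whichever differs from the outgroup's state, so for C2, C4, C5 the derived state is '-', and for the remaining characters it is '+'.
C1: derived state '+' in Beta, Epsilon, Theta, and Zeta only — synapomorphy for {Beta, Epsilon, Theta, Zeta}.
C2 (derived state '-') is unique to Beta (autapomorphy; uninformative for grouping).
Only Beta and Epsilon show the derived state '+' for C3, supporting them as a clade.
Only Theta and Zeta show the derived state '-' for C4, supporting them as a clade.
C5: derived state '-' in Beta only — an autapomorphy, so it tells us nothing about relationships among taxa.
Most parsimonious ingroup topology: (((Beta,Epsilon),(Theta,Zeta)),Alpha).
The clade {Beta, Epsilon, Theta, Zeta} is supported by C1: its derived state '+' occurs in exactly those taxa and in no other taxon (including the outgroup).

C1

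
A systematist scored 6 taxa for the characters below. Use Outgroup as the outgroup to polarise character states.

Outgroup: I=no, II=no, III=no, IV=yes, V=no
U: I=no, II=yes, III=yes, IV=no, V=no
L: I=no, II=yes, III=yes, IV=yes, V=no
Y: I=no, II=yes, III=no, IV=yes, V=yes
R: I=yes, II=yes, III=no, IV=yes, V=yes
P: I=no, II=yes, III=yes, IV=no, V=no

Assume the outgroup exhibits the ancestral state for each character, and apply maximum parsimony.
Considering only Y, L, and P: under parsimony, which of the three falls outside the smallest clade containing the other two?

Y

Character polarity is set by the outgroup: the derived state is whichever differs from the outgroup's state, so for IV the derived state is 'no', and for the remaining characters it is 'yes'.
I (derived state 'yes') is unique to R (autapomorphy; uninformative for grouping).
All ingroup taxa share the derived state 'yes' for II; it defines the ingroup but does not resolve relationships within it.
III (derived state 'yes') is shared by L, P, and U — a synapomorphy uniting that clade.
IV: derived state 'no' in P and U only — synapomorphy for {P, U}.
Only R and Y show the derived state 'yes' for V, supporting them as a clade.
Most parsimonious ingroup topology: (((U,P),L),(Y,R)).
L and P share a more recent common ancestor with each other than either does with Y, so Y is the least closely related of the three.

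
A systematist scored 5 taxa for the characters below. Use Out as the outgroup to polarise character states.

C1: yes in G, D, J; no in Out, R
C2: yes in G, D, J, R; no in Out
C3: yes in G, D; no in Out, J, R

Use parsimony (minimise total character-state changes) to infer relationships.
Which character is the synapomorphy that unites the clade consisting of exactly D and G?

The outgroup has state 'no' for every character, so 'yes' is the derived state throughout.
C1: derived state 'yes' in D, G, and J only — synapomorphy for {D, G, J}.
All ingroup taxa share the derived state 'yes' for C2; it defines the ingroup but does not resolve relationships within it.
C3: derived state 'yes' in D and G only — synapomorphy for {D, G}.
Most parsimonious ingroup topology: (((G,D),J),R).
The clade {D, G} is supported by C3: its derived state 'yes' occurs in exactly those taxa and in no other taxon (including the outgroup).

C3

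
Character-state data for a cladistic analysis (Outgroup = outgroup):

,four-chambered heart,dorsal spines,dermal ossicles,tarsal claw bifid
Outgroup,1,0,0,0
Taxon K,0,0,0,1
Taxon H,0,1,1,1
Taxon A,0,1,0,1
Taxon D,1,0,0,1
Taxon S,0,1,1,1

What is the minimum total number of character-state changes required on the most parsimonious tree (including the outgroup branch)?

4

Character polarity is set by the outgroup: the derived state is whichever differs from the outgroup's state, so for four-chambered heart the derived state is '0', and for the remaining characters it is '1'.
four-chambered heart (derived state '0') is shared by Taxon A, Taxon H, Taxon K, and Taxon S — a synapomorphy uniting that clade.
dorsal spines: derived state '1' in Taxon A, Taxon H, and Taxon S only — synapomorphy for {Taxon A, Taxon H, Taxon S}.
dermal ossicles: derived state '1' in Taxon H and Taxon S only — synapomorphy for {Taxon H, Taxon S}.
tarsal claw bifid (derived state '1') is shared by all ingroup taxa — unites the whole ingroup.
Most parsimonious ingroup topology: ((Taxon K,((Taxon H,Taxon S),Taxon A)),Taxon D).
Changes per character on this tree: four-chambered heart: 1; dorsal spines: 1; dermal ossicles: 1; tarsal claw bifid: 1.
Total = 4.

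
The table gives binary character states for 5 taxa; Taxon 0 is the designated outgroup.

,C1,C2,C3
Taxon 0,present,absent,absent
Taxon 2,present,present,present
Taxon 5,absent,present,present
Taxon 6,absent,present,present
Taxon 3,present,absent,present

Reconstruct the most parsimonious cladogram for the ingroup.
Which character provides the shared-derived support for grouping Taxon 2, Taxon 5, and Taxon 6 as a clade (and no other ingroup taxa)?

C2

Character polarity is set by the outgroup: the derived state is whichever differs from the outgroup's state, so for C1 the derived state is 'absent', and for the remaining characters it is 'present'.
C1 (derived state 'absent') is shared by Taxon 5 and Taxon 6 — a synapomorphy uniting that clade.
C2: derived state 'present' in Taxon 2, Taxon 5, and Taxon 6 only — synapomorphy for {Taxon 2, Taxon 5, Taxon 6}.
C3 (derived state 'present') is shared by all ingroup taxa — unites the whole ingroup.
Most parsimonious ingroup topology: ((Taxon 2,(Taxon 5,Taxon 6)),Taxon 3).
The clade {Taxon 2, Taxon 5, Taxon 6} is supported by C2: its derived state 'present' occurs in exactly those taxa and in no other taxon (including the outgroup).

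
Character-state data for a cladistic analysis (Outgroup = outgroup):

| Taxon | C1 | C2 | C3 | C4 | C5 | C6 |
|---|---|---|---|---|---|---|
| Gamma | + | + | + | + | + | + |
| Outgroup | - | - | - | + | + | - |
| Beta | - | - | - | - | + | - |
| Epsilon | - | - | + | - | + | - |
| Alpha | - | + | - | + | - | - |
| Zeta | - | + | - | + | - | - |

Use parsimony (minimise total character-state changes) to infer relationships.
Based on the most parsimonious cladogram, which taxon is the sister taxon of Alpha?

Character polarity is set by the outgroup: the derived state is whichever differs from the outgroup's state, so for C4, C5 the derived state is '-', and for the remaining characters it is '+'.
C1: derived state '+' in Gamma only — an autapomorphy, so it tells us nothing about relationships among taxa.
C2: derived state '+' in Alpha, Gamma, and Zeta only — synapomorphy for {Alpha, Gamma, Zeta}.
C3 (state '+') occurs in Epsilon and Gamma but conflicts with the nesting implied by the other characters — most parsimoniously interpreted as homoplasy.
Only Beta and Epsilon show the derived state '-' for C4, supporting them as a clade.
Only Alpha and Zeta show the derived state '-' for C5, supporting them as a clade.
C6: derived state '+' in Gamma only — an autapomorphy, so it tells us nothing about relationships among taxa.
Most parsimonious ingroup topology: (((Alpha,Zeta),Gamma),(Beta,Epsilon)).
Alpha and Zeta form a cherry on this tree, so they are sister taxa.

Zeta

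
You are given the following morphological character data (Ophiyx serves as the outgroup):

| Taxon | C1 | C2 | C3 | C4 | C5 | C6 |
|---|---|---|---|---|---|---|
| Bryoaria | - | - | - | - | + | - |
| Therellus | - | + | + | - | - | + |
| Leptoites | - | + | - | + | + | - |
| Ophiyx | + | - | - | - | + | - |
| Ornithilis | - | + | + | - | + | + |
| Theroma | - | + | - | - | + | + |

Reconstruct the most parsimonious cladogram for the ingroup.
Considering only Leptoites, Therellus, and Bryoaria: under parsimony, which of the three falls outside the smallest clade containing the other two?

Bryoaria

Character polarity is set by the outgroup: the derived state is whichever differs from the outgroup's state, so for C1, C5 the derived state is '-', and for the remaining characters it is '+'.
All ingroup taxa share the derived state '-' for C1; it defines the ingroup but does not resolve relationships within it.
C2 (derived state '+') is shared by Leptoites, Ornithilis, Therellus, and Theroma — a synapomorphy uniting that clade.
C3 (derived state '+') is shared by Ornithilis and Therellus — a synapomorphy uniting that clade.
C4 (derived state '+') is unique to Leptoites (autapomorphy; uninformative for grouping).
C5: derived state '-' in Therellus only — an autapomorphy, so it tells us nothing about relationships among taxa.
C6: derived state '+' in Ornithilis, Therellus, and Theroma only — synapomorphy for {Ornithilis, Therellus, Theroma}.
Most parsimonious ingroup topology: ((((Therellus,Ornithilis),Theroma),Leptoites),Bryoaria).
Therellus and Leptoites share a more recent common ancestor with each other than either does with Bryoaria, so Bryoaria is the least closely related of the three.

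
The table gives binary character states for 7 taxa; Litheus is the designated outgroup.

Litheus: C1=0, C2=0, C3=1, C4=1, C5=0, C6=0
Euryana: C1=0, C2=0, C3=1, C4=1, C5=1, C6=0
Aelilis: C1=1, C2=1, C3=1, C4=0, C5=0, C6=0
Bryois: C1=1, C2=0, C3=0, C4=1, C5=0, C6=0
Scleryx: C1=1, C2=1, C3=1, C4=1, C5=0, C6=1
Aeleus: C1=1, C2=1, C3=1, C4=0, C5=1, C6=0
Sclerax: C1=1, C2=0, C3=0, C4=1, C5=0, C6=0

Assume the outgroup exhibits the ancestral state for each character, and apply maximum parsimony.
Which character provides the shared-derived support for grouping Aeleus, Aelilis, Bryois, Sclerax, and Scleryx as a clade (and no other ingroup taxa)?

Character polarity is set by the outgroup: the derived state is whichever differs from the outgroup's state, so for C3, C4 the derived state is '0', and for the remaining characters it is '1'.
C1: derived state '1' in Aeleus, Aelilis, Bryois, Sclerax, and Scleryx only — synapomorphy for {Aeleus, Aelilis, Bryois, Sclerax, Scleryx}.
C2: derived state '1' in Aeleus, Aelilis, and Scleryx only — synapomorphy for {Aeleus, Aelilis, Scleryx}.
C3 (derived state '0') is shared by Bryois and Sclerax — a synapomorphy uniting that clade.
C4: derived state '0' in Aeleus and Aelilis only — synapomorphy for {Aeleus, Aelilis}.
C5 (state '1') occurs in Aeleus and Euryana but conflicts with the nesting implied by the other characters — most parsimoniously interpreted as homoplasy.
C6: derived state '1' in Scleryx only — an autapomorphy, so it tells us nothing about relationships among taxa.
Most parsimonious ingroup topology: (Euryana,(((Aelilis,Aeleus),Scleryx),(Bryois,Sclerax))).
The clade {Aeleus, Aelilis, Bryois, Sclerax, Scleryx} is supported by C1: its derived state '1' occurs in exactly those taxa and in no other taxon (including the outgroup).

C1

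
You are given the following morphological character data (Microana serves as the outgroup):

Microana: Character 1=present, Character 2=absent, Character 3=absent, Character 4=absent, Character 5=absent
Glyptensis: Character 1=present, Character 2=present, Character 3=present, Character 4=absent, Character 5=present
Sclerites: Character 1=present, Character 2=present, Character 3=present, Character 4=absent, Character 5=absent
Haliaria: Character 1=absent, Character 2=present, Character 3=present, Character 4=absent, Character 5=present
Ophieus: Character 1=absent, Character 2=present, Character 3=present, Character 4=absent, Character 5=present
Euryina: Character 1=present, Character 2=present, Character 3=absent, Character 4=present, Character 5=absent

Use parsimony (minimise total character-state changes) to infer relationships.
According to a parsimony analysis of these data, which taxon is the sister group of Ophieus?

Haliaria

Character polarity is set by the outgroup: the derived state is whichever differs from the outgroup's state, so for Character 1 the derived state is 'absent', and for the remaining characters it is 'present'.
Character 1: derived state 'absent' in Haliaria and Ophieus only — synapomorphy for {Haliaria, Ophieus}.
Character 2 (derived state 'present') is shared by all ingroup taxa — unites the whole ingroup.
Character 3 (derived state 'present') is shared by Glyptensis, Haliaria, Ophieus, and Sclerites — a synapomorphy uniting that clade.
Character 4: derived state 'present' in Euryina only — an autapomorphy, so it tells us nothing about relationships among taxa.
Character 5: derived state 'present' in Glyptensis, Haliaria, and Ophieus only — synapomorphy for {Glyptensis, Haliaria, Ophieus}.
Most parsimonious ingroup topology: (((Glyptensis,(Haliaria,Ophieus)),Sclerites),Euryina).
Ophieus and Haliaria form a cherry on this tree, so they are sister taxa.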